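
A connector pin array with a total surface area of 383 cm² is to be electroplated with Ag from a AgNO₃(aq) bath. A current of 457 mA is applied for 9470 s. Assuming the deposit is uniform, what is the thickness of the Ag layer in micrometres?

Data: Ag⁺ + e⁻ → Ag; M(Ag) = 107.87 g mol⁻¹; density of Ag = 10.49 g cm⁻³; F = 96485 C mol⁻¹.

12.0 μm

Q = I·t = 0.4570 × 9470.0 = 4328 C; n(e⁻) = 0.04485 mol.
n(Ag) = n(e⁻)/1 = 0.04485 mol, so m = 0.04485 × 107.87 = 4.838 g.
Volume = m/ρ = 4.838 / 10.49 = 0.4612 cm³.
Thickness = V/A = 0.4612 / 383 = 0.00120 cm = 12.0 μm.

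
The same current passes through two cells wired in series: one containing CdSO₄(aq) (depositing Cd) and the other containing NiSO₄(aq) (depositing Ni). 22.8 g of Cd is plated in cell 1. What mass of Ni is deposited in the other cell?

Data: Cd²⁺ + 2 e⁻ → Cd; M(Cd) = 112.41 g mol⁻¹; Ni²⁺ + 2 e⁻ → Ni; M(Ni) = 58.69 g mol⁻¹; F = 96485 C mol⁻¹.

n(Cd) = 22.8 / 112.41 = 0.2028 mol.
Since Cd²⁺ + 2 e⁻ → Cd, n(e⁻) passed = 2 × 0.2028 = 0.4057 mol.
Cells in series carry the same charge, so the same 0.4057 mol of electrons passes through cell 2.
Ni²⁺ + 2 e⁻ → Ni, so n(Ni) = 0.4057 / 2 = 0.2028 mol.
m(Ni) = 0.2028 × 58.69 = 11.9 g.

11.9 g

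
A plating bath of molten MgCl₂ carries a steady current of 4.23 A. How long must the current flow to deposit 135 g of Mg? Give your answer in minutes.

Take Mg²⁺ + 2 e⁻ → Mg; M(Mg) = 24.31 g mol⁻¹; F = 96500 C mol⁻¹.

4220 min

n(Mg) = m/M = 135 / 24.31 = 5.553 mol.
Each Mg atom requires 2 electrons, so n(e⁻) = 2 × 5.553 = 11.11 mol.
Q = n(e⁻)·F = 11.11 × 96500 = 1072000 C.
t = Q/I = 1072000 / 4.230 A = 253400 s = 4220 min.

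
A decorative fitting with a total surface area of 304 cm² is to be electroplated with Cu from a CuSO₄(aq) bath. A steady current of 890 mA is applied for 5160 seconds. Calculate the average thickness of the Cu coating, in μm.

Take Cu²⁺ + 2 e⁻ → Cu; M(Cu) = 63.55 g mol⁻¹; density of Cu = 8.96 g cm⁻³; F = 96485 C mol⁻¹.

5.55 μm

Q = I·t = 0.8900 × 5160.0 = 4592 C; n(e⁻) = 0.04760 mol.
n(Cu) = n(e⁻)/2 = 0.02380 mol, so m = 0.02380 × 63.55 = 1.512 g.
Volume = m/ρ = 1.512 / 8.96 = 0.1688 cm³.
Thickness = V/A = 0.1688 / 304 = 5.55 × 10⁻⁴ cm = 5.55 μm.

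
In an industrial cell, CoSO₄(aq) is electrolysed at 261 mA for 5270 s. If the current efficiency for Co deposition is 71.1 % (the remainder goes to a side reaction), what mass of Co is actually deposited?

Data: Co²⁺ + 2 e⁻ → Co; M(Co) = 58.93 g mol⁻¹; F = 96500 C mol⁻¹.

Q = I·t = 0.2610 × 5270.0 = 1375 C.
n(e⁻) = 1375/96500 = 0.01425 mol; theoretically n(Co) = 0.01425/2 = 0.007127 mol, m_theo = 0.4200 g.
At 71.1 % efficiency, m_actual = 0.711 × 0.4200 = 0.299 g.

0.299 g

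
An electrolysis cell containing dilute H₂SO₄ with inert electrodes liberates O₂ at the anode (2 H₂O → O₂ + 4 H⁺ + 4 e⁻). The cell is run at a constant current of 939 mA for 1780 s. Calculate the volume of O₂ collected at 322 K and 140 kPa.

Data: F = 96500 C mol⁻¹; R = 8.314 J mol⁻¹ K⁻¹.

0.0828 L

Q = I·t = 0.9390 A × 1780.0 s = 1671 C.
n(e⁻) = Q/F = 1671 / 96500 = 0.01732 mol.
4 electrons are transferred per O₂ molecule, so n(O₂) = 0.01732 / 4 = 0.004330 mol.
V = nRT/P = (0.004330 × 8.314 × 322) / (140 × 10³ Pa) = 8.28 × 10⁻⁵ m³ = 0.0828 L.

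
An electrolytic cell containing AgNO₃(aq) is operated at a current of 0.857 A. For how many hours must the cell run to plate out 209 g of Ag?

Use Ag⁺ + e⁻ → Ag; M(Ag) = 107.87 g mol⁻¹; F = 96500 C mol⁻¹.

60.6 h

n(Ag) = m/M = 209 / 107.87 = 1.938 mol.
Each Ag atom requires 1 electron, so n(e⁻) = 1 × 1.938 = 1.938 mol.
Q = n(e⁻)·F = 1.938 × 96500 = 187000 C.
t = Q/I = 187000 / 0.8570 A = 218200 s = 60.6 h.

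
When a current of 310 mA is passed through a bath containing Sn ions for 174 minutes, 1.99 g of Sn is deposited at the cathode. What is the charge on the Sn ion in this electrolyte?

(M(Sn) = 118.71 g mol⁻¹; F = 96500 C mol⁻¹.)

Q = I·t = 0.3100 A × 10440 s = 3236 C, so n(e⁻) = 3236/96500 = 0.03354 mol.
n(Sn) deposited = 1.99 / 118.71 = 0.01676 mol.
Electrons per atom = n(e⁻)/n(Sn) = 0.03354 / 0.01676 = 2.00 ≈ 2, so the ion is Sn²⁺.

+2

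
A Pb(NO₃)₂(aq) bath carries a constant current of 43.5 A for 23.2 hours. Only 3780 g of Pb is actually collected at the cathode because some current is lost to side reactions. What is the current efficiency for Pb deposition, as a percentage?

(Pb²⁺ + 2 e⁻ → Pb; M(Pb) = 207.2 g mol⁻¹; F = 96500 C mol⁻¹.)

Q = I·t = 43.50 × 83520 = 3633000 C; n(e⁻) = 3633000/96500 = 37.65 mol.
Theoretical n(Pb) = n(e⁻)/2 = 18.82 mol, i.e. m_theo = 18.82 × 207.2 = 3900 g.
Efficiency = m_actual / m_theo = 3780 / 3900 = 96.9 %.

96.9 %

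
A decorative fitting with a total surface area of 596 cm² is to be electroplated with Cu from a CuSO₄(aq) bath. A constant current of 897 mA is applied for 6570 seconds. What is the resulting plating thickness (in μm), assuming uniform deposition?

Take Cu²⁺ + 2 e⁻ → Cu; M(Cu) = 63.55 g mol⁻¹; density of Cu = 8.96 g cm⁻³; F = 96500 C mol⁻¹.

3.63 μm

Q = I·t = 0.8970 × 6570.0 = 5893 C; n(e⁻) = 0.06107 mol.
n(Cu) = n(e⁻)/2 = 0.03054 mol, so m = 0.03054 × 63.55 = 1.941 g.
Volume = m/ρ = 1.941 / 8.96 = 0.2166 cm³.
Thickness = V/A = 0.2166 / 596 = 3.63 × 10⁻⁴ cm = 3.63 μm.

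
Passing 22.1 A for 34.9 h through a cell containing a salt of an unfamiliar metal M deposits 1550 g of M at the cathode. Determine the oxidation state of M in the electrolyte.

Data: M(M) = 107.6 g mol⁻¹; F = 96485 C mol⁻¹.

+2

Q = I·t = 22.10 A × 125640 s = 2777000 C, so n(e⁻) = 2777000/96485 = 28.78 mol.
n(M) deposited = 1550 / 107.6 = 14.41 mol.
Electrons per atom = n(e⁻)/n(M) = 28.78 / 14.41 = 2.00 ≈ 2, so the ion is M²⁺.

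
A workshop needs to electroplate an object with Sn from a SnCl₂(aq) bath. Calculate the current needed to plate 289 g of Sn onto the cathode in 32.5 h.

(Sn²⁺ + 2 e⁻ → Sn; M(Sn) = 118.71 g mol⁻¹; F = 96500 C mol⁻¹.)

n(Sn) = 289 / 118.71 = 2.435 mol.
n(e⁻) = 2 × 2.435 = 4.869 mol.
Q = n(e⁻)·F = 4.869 × 96500 = 469900 C.
I = Q/t = 469900 / 117000 s = 4.02 A.

4.02 A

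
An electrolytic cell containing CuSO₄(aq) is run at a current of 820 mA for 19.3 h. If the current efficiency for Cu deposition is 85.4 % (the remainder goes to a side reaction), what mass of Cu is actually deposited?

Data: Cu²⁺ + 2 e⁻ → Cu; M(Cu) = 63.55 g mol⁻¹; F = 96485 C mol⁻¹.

Q = I·t = 0.8200 × 69480 = 56970 C.
n(e⁻) = 56970/96485 = 0.5905 mol; theoretically n(Cu) = 0.5905/2 = 0.2952 mol, m_theo = 18.76 g.
At 85.4 % efficiency, m_actual = 0.854 × 18.76 = 16.0 g.

16.0 g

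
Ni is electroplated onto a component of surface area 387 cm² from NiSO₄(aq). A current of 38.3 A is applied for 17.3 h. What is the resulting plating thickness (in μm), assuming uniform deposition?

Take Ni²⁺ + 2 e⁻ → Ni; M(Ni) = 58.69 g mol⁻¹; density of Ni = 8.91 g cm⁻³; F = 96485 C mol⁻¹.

Q = I·t = 38.30 × 62280 = 2385000 C; n(e⁻) = 24.72 mol.
n(Ni) = n(e⁻)/2 = 12.36 mol, so m = 12.36 × 58.69 = 725.5 g.
Volume = m/ρ = 725.5 / 8.91 = 81.42 cm³.
Thickness = V/A = 81.42 / 387 = 0.210 cm = 2100 μm.

2100 μm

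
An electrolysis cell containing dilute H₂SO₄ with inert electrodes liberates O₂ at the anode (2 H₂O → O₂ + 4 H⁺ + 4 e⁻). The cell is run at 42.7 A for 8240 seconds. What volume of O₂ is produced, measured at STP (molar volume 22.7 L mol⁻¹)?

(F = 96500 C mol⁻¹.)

Q = I·t = 42.70 A × 8240.0 s = 351800 C.
n(e⁻) = Q/F = 351800 / 96500 = 3.646 mol.
4 electrons are transferred per O₂ molecule, so n(O₂) = 3.646 / 4 = 0.9115 mol.
V = n × V_m = 0.9115 × 22.7 = 20.7 L.

20.7 L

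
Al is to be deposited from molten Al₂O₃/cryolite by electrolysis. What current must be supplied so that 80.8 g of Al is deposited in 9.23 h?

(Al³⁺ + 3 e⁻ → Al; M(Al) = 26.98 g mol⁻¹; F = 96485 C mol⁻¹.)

n(Al) = 80.8 / 26.98 = 2.995 mol.
n(e⁻) = 3 × 2.995 = 8.984 mol.
Q = n(e⁻)·F = 8.984 × 96485 = 866900 C.
I = Q/t = 866900 / 33228 s = 26.1 A.

26.1 A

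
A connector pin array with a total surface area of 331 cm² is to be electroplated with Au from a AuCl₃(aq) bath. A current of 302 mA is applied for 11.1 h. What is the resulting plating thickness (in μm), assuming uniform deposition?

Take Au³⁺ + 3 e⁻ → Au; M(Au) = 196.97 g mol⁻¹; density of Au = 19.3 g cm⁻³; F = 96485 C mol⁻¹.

12.9 μm

Q = I·t = 0.3020 × 39960 = 12070 C; n(e⁻) = 0.1251 mol.
n(Au) = n(e⁻)/3 = 0.04169 mol, so m = 0.04169 × 196.97 = 8.212 g.
Volume = m/ρ = 8.212 / 19.3 = 0.4255 cm³.
Thickness = V/A = 0.4255 / 331 = 0.00129 cm = 12.9 μm.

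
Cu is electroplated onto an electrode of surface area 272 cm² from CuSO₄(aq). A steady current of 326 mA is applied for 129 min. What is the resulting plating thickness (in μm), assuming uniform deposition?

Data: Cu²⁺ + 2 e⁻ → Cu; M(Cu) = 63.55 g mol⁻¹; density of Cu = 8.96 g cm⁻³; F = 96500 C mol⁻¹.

3.41 μm

Q = I·t = 0.3260 × 7740.0 = 2523 C; n(e⁻) = 0.02615 mol.
n(Cu) = n(e⁻)/2 = 0.01307 mol, so m = 0.01307 × 63.55 = 0.8308 g.
Volume = m/ρ = 0.8308 / 8.96 = 0.09273 cm³.
Thickness = V/A = 0.09273 / 272 = 3.41 × 10⁻⁴ cm = 3.41 μm.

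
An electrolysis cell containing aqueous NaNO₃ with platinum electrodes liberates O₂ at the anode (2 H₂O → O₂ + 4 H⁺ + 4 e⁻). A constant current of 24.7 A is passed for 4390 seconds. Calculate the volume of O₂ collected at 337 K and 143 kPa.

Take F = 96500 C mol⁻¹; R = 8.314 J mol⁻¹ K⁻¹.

5.50 L

Q = I·t = 24.70 A × 4390.0 s = 108400 C.
n(e⁻) = Q/F = 108400 / 96500 = 1.124 mol.
4 electrons are transferred per O₂ molecule, so n(O₂) = 1.124 / 4 = 0.2809 mol.
V = nRT/P = (0.2809 × 8.314 × 337) / (143 × 10³ Pa) = 0.00550 m³ = 5.50 L.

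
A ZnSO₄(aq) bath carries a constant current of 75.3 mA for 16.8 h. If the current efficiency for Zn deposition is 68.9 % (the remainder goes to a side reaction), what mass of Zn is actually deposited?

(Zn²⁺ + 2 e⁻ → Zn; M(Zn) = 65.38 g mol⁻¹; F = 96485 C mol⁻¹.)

1.06 g

Q = I·t = 0.07530 × 60480 = 4554 C.
n(e⁻) = 4554/96485 = 0.04720 mol; theoretically n(Zn) = 0.04720/2 = 0.02360 mol, m_theo = 1.543 g.
At 68.9 % efficiency, m_actual = 0.689 × 1.543 = 1.06 g.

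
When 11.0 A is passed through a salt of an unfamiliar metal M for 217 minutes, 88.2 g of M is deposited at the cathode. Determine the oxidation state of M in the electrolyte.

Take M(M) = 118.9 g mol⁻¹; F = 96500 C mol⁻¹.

+2

Q = I·t = 11.00 A × 13020 s = 143200 C, so n(e⁻) = 143200/96500 = 1.484 mol.
n(M) deposited = 88.2 / 118.9 = 0.7418 mol.
Electrons per atom = n(e⁻)/n(M) = 1.484 / 0.7418 = 2.00 ≈ 2, so the ion is M²⁺.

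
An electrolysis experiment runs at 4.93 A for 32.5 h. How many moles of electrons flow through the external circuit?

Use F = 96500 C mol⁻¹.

5.98 mol

Q = I·t = 4.930 A × 117000 s = 576800 C.
n(e⁻) = Q/F = 576800 / 96500 = 5.98 mol.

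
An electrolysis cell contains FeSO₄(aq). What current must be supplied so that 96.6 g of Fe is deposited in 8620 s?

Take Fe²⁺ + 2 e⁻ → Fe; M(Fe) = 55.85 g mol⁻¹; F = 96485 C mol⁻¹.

n(Fe) = 96.6 / 55.85 = 1.730 mol.
n(e⁻) = 2 × 1.730 = 3.459 mol.
Q = n(e⁻)·F = 3.459 × 96485 = 333800 C.
I = Q/t = 333800 / 8620.0 s = 38.7 A.

38.7 A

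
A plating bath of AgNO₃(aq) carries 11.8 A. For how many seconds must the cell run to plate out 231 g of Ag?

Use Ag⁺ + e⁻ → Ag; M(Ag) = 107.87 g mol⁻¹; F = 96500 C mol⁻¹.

n(Ag) = m/M = 231 / 107.87 = 2.141 mol.
Each Ag atom requires 1 electron, so n(e⁻) = 1 × 2.141 = 2.141 mol.
Q = n(e⁻)·F = 2.141 × 96500 = 206700 C.
t = Q/I = 206700 / 11.80 A = 17510 s.

17500 s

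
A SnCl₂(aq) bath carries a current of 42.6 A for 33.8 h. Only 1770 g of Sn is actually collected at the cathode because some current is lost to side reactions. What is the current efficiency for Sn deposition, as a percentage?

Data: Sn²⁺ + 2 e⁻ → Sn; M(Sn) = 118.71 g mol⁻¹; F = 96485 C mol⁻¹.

Q = I·t = 42.60 × 121680 = 5184000 C; n(e⁻) = 5184000/96485 = 53.72 mol.
Theoretical n(Sn) = n(e⁻)/2 = 26.86 mol, i.e. m_theo = 26.86 × 118.71 = 3189 g.
Efficiency = m_actual / m_theo = 1770 / 3189 = 55.5 %.

55.5 %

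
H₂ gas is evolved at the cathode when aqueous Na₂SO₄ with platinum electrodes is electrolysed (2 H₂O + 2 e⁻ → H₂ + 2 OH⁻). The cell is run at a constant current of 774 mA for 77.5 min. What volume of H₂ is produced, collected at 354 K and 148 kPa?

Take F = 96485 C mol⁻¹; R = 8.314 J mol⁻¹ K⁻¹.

0.371 L

Q = I·t = 0.7740 A × 4650.0 s = 3599 C.
n(e⁻) = Q/F = 3599 / 96485 = 0.03730 mol.
2 electrons are transferred per H₂ molecule, so n(H₂) = 0.03730 / 2 = 0.01865 mol.
V = nRT/P = (0.01865 × 8.314 × 354) / (148 × 10³ Pa) = 3.71 × 10⁻⁴ m³ = 0.371 L.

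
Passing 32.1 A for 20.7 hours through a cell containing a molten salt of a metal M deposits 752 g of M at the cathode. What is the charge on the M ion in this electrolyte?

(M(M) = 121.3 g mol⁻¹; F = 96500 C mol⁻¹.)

Q = I·t = 32.10 A × 74520 s = 2392000 C, so n(e⁻) = 2392000/96500 = 24.79 mol.
n(M) deposited = 752 / 121.3 = 6.200 mol.
Electrons per atom = n(e⁻)/n(M) = 24.79 / 6.200 = 4.00 ≈ 4, so the ion is M⁴⁺.

+4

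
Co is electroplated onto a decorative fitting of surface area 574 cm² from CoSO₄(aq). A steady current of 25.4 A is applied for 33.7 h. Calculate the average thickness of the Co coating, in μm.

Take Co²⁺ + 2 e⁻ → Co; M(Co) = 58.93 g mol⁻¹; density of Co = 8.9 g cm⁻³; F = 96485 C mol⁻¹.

Q = I·t = 25.40 × 121320 = 3082000 C; n(e⁻) = 31.94 mol.
n(Co) = n(e⁻)/2 = 15.97 mol, so m = 15.97 × 58.93 = 941.1 g.
Volume = m/ρ = 941.1 / 8.9 = 105.7 cm³.
Thickness = V/A = 105.7 / 574 = 0.184 cm = 1840 μm.

1840 μm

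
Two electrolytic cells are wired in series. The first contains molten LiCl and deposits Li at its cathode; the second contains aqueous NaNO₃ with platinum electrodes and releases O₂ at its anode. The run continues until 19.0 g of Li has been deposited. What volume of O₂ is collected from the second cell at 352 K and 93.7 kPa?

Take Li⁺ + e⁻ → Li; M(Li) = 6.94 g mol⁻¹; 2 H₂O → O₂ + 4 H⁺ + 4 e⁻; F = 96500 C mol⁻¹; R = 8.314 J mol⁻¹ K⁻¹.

21.4 L

n(Li) = 19.0 / 6.94 = 2.738 mol, so n(e⁻) = 1 × 2.738 = 2.738 mol.
The cells are in series, so the same 2.738 mol of electrons passes through the second cell.
2 H₂O → O₂ + 4 H⁺ + 4 e⁻ — 4 mol e⁻ per mol O₂, so n(O₂) = 2.738/4 = 0.6844 mol.
V = nRT/P = (0.6844 × 8.314 × 352) / (93.7 × 10³) = 0.0214 m³ = 21.4 L.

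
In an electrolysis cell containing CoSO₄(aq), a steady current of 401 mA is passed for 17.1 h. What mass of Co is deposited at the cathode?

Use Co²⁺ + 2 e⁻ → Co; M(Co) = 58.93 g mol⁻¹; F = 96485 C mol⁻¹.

7.54 g

Q = I·t = 0.4010 A × 61560 s = 24690 C.
n(e⁻) = Q/F = 24690 / 96485 = 0.2558 mol.
Co²⁺ + 2 e⁻ → Co, so n(Co) = n(e⁻)/2 = 0.1279 mol.
m = n·M = 0.1279 × 58.93 = 7.54 g.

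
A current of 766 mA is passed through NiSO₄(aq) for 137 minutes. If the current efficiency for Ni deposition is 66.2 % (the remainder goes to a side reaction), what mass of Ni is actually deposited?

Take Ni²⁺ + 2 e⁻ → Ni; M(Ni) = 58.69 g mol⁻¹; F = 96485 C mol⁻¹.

1.27 g

Q = I·t = 0.7660 × 8220.0 = 6297 C.
n(e⁻) = 6297/96485 = 0.06526 mol; theoretically n(Ni) = 0.06526/2 = 0.03263 mol, m_theo = 1.915 g.
At 66.2 % efficiency, m_actual = 0.662 × 1.915 = 1.27 g.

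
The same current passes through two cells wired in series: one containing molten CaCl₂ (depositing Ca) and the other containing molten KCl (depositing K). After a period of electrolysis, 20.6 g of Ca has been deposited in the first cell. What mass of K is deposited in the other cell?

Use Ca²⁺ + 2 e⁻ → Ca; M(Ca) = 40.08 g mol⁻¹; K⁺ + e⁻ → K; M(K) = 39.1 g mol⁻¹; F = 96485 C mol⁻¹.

40.2 g

n(Ca) = 20.6 / 40.08 = 0.5140 mol.
Since Ca²⁺ + 2 e⁻ → Ca, n(e⁻) passed = 2 × 0.5140 = 1.028 mol.
Cells in series carry the same charge, so the same 1.028 mol of electrons passes through cell 2.
K⁺ + e⁻ → K, so n(K) = 1.028 / 1 = 1.028 mol.
m(K) = 1.028 × 39.1 = 40.2 g.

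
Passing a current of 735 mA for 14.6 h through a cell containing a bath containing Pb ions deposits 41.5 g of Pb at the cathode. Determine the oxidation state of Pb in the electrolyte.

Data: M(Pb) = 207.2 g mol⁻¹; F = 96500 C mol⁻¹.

Q = I·t = 0.7350 A × 52560 s = 38630 C, so n(e⁻) = 38630/96500 = 0.4003 mol.
n(Pb) deposited = 41.5 / 207.2 = 0.2003 mol.
Electrons per atom = n(e⁻)/n(Pb) = 0.4003 / 0.2003 = 2.00 ≈ 2, so the ion is Pb²⁺.

+2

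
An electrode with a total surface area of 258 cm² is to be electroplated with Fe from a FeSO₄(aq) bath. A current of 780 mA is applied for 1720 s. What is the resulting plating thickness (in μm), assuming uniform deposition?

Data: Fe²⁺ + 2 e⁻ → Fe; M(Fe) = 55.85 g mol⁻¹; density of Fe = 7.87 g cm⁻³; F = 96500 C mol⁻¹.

Q = I·t = 0.7800 × 1720.0 = 1342 C; n(e⁻) = 0.01390 mol.
n(Fe) = n(e⁻)/2 = 0.006951 mol, so m = 0.006951 × 55.85 = 0.3882 g.
Volume = m/ρ = 0.3882 / 7.87 = 0.04933 cm³.
Thickness = V/A = 0.04933 / 258 = 1.91 × 10⁻⁴ cm = 1.91 μm.

1.91 μm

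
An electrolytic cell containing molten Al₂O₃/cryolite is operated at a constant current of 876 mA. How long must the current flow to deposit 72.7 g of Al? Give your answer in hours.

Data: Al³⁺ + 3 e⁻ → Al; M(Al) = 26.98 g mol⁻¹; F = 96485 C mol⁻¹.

247 h

n(Al) = m/M = 72.7 / 26.98 = 2.695 mol.
Each Al atom requires 3 electrons, so n(e⁻) = 3 × 2.695 = 8.084 mol.
Q = n(e⁻)·F = 8.084 × 96485 = 780000 C.
t = Q/I = 780000 / 0.8760 A = 890400 s = 247 h.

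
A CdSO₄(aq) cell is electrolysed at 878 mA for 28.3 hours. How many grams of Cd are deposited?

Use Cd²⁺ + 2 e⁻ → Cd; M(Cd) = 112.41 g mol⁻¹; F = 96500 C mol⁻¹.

Q = I·t = 0.8780 A × 101880 s = 89450 C.
n(e⁻) = Q/F = 89450 / 96500 = 0.9269 mol.
Cd²⁺ + 2 e⁻ → Cd, so n(Cd) = n(e⁻)/2 = 0.4635 mol.
m = n·M = 0.4635 × 112.41 = 52.1 g.

52.1 g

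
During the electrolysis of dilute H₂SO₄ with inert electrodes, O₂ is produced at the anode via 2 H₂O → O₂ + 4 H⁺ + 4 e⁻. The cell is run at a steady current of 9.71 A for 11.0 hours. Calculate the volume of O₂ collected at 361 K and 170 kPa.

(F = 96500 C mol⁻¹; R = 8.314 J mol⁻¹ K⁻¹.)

Q = I·t = 9.710 A × 39600 s = 384500 C.
n(e⁻) = Q/F = 384500 / 96500 = 3.985 mol.
4 electrons are transferred per O₂ molecule, so n(O₂) = 3.985 / 4 = 0.9962 mol.
V = nRT/P = (0.9962 × 8.314 × 361) / (170 × 10³ Pa) = 0.0176 m³ = 17.6 L.

17.6 L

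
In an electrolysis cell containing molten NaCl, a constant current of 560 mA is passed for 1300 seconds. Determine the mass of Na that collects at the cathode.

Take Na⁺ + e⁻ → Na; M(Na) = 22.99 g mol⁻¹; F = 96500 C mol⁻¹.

Q = I·t = 0.5600 A × 1300.0 s = 728.0 C.
n(e⁻) = Q/F = 728.0 / 96500 = 0.007544 mol.
Na⁺ + e⁻ → Na, so n(Na) = n(e⁻)/1 = 0.007544 mol.
m = n·M = 0.007544 × 22.99 = 0.173 g.

0.173 g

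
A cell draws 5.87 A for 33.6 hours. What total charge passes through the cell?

7.10 × 10⁵ C

Q = I·t = 5.870 A × 120960 s = 7.10 × 10⁵ C.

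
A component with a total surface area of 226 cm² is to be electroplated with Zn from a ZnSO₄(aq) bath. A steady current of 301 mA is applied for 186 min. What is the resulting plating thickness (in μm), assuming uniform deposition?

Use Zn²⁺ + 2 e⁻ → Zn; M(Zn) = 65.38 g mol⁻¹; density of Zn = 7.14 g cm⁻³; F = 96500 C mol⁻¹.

Q = I·t = 0.3010 × 11160 = 3359 C; n(e⁻) = 0.03481 mol.
n(Zn) = n(e⁻)/2 = 0.01740 mol, so m = 0.01740 × 65.38 = 1.138 g.
Volume = m/ρ = 1.138 / 7.14 = 0.1594 cm³.
Thickness = V/A = 0.1594 / 226 = 7.05 × 10⁻⁴ cm = 7.05 μm.

7.05 μm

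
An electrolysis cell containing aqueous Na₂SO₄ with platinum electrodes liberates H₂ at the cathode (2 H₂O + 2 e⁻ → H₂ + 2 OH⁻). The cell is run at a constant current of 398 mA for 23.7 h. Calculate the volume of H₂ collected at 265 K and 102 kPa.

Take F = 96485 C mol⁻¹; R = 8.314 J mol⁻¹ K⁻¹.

Q = I·t = 0.3980 A × 85320 s = 33960 C.
n(e⁻) = Q/F = 33960 / 96485 = 0.3519 mol.
2 electrons are transferred per H₂ molecule, so n(H₂) = 0.3519 / 2 = 0.1760 mol.
V = nRT/P = (0.1760 × 8.314 × 265) / (102 × 10³ Pa) = 0.00380 m³ = 3.80 L.

3.80 L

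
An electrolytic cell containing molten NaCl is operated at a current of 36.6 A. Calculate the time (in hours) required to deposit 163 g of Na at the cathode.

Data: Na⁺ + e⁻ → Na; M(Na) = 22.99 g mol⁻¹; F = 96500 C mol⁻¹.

5.19 h

n(Na) = m/M = 163 / 22.99 = 7.090 mol.
Each Na atom requires 1 electron, so n(e⁻) = 1 × 7.090 = 7.090 mol.
Q = n(e⁻)·F = 7.090 × 96500 = 684200 C.
t = Q/I = 684200 / 36.60 A = 18690 s = 5.19 h.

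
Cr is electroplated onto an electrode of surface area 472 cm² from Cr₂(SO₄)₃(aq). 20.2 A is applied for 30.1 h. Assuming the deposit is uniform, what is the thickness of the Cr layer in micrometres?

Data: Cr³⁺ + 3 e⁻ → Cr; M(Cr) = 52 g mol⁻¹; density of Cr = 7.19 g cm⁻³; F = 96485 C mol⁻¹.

1160 μm

Q = I·t = 20.20 × 108360 = 2189000 C; n(e⁻) = 22.69 mol.
n(Cr) = n(e⁻)/3 = 7.562 mol, so m = 7.562 × 52 = 393.2 g.
Volume = m/ρ = 393.2 / 7.19 = 54.69 cm³.
Thickness = V/A = 54.69 / 472 = 0.116 cm = 1160 μm.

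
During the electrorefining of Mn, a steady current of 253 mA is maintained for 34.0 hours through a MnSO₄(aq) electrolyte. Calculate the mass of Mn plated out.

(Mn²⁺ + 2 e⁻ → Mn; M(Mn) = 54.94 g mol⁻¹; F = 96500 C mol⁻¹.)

8.82 g

Q = I·t = 0.2530 A × 122400 s = 30970 C.
n(e⁻) = Q/F = 30970 / 96500 = 0.3209 mol.
Mn²⁺ + 2 e⁻ → Mn, so n(Mn) = n(e⁻)/2 = 0.1605 mol.
m = n·M = 0.1605 × 54.94 = 8.82 g.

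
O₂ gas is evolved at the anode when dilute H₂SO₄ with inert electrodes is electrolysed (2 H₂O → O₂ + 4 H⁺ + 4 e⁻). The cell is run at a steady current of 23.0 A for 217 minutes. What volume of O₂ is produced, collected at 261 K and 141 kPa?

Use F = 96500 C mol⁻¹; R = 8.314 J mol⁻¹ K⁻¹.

11.9 L

Q = I·t = 23.00 A × 13020 s = 299500 C.
n(e⁻) = Q/F = 299500 / 96500 = 3.103 mol.
4 electrons are transferred per O₂ molecule, so n(O₂) = 3.103 / 4 = 0.7758 mol.
V = nRT/P = (0.7758 × 8.314 × 261) / (141 × 10³ Pa) = 0.0119 m³ = 11.9 L.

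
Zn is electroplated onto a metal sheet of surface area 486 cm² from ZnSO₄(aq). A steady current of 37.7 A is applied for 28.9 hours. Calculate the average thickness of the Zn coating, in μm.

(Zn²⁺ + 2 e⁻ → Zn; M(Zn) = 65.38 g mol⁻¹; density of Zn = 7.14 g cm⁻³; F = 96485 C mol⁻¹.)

Q = I·t = 37.70 × 104040 = 3922000 C; n(e⁻) = 40.65 mol.
n(Zn) = n(e⁻)/2 = 20.33 mol, so m = 20.33 × 65.38 = 1329 g.
Volume = m/ρ = 1329 / 7.14 = 186.1 cm³.
Thickness = V/A = 186.1 / 486 = 0.383 cm = 3830 μm.

3830 μm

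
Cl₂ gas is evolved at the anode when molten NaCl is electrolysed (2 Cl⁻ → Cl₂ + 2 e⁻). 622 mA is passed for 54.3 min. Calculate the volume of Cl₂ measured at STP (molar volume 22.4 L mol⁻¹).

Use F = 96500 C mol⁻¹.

0.235 L

Q = I·t = 0.6220 A × 3258.0 s = 2026 C.
n(e⁻) = Q/F = 2026 / 96500 = 0.02100 mol.
2 electrons are transferred per Cl₂ molecule, so n(Cl₂) = 0.02100 / 2 = 0.01050 mol.
V = n × V_m = 0.01050 × 22.4 = 0.235 L.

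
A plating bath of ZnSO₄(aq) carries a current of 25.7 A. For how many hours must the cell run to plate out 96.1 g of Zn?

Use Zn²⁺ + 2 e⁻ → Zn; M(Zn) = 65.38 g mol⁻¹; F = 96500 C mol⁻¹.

n(Zn) = m/M = 96.1 / 65.38 = 1.470 mol.
Each Zn atom requires 2 electrons, so n(e⁻) = 2 × 1.470 = 2.940 mol.
Q = n(e⁻)·F = 2.940 × 96500 = 283700 C.
t = Q/I = 283700 / 25.70 A = 11040 s = 3.07 h.

3.07 h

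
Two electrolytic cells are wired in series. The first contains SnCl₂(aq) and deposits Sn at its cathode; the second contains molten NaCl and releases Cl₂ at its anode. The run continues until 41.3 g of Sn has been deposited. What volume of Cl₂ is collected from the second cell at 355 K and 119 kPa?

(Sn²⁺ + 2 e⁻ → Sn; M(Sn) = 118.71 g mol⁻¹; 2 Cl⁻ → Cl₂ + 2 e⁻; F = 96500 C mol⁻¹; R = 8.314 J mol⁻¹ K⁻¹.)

8.63 L

n(Sn) = 41.3 / 118.71 = 0.3479 mol, so n(e⁻) = 2 × 0.3479 = 0.6958 mol.
The cells are in series, so the same 0.6958 mol of electrons passes through the second cell.
2 Cl⁻ → Cl₂ + 2 e⁻ — 2 mol e⁻ per mol Cl₂, so n(Cl₂) = 0.6958/2 = 0.3479 mol.
V = nRT/P = (0.3479 × 8.314 × 355) / (119 × 10³) = 0.00863 m³ = 8.63 L.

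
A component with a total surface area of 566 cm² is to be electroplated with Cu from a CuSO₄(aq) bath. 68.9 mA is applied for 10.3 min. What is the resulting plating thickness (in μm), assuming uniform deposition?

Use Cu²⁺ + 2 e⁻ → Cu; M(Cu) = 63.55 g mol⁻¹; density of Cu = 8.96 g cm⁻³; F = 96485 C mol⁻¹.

Q = I·t = 0.06890 × 618.00 = 42.58 C; n(e⁻) = 0.0004413 mol.
n(Cu) = n(e⁻)/2 = 0.0002207 mol, so m = 0.0002207 × 63.55 = 0.01402 g.
Volume = m/ρ = 0.01402 / 8.96 = 0.001565 cm³.
Thickness = V/A = 0.001565 / 566 = 2.77 × 10⁻⁶ cm = 0.0277 μm.

0.0277 μm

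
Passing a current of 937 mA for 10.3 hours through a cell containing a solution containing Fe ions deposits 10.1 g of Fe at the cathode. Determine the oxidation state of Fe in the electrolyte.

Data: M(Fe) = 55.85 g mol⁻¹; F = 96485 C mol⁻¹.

Q = I·t = 0.9370 A × 37080 s = 34740 C, so n(e⁻) = 34740/96485 = 0.3601 mol.
n(Fe) deposited = 10.1 / 55.85 = 0.1808 mol.
Electrons per atom = n(e⁻)/n(Fe) = 0.3601 / 0.1808 = 1.99 ≈ 2, so the ion is Fe²⁺.

+2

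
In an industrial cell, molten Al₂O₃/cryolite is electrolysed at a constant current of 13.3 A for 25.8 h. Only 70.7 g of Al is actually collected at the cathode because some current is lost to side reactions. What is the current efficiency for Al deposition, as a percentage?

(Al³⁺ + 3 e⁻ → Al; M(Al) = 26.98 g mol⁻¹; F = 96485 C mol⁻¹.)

61.4 %

Q = I·t = 13.30 × 92880 = 1235000 C; n(e⁻) = 1235000/96485 = 12.80 mol.
Theoretical n(Al) = n(e⁻)/3 = 4.268 mol, i.e. m_theo = 4.268 × 26.98 = 115.1 g.
Efficiency = m_actual / m_theo = 70.7 / 115.1 = 61.4 %.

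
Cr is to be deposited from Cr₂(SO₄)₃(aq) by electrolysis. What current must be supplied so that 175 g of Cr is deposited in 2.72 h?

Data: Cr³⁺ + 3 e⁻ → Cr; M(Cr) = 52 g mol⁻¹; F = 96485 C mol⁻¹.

99.5 A

n(Cr) = 175 / 52 = 3.365 mol.
n(e⁻) = 3 × 3.365 = 10.10 mol.
Q = n(e⁻)·F = 10.10 × 96485 = 974100 C.
I = Q/t = 974100 / 9792.0 s = 99.5 A.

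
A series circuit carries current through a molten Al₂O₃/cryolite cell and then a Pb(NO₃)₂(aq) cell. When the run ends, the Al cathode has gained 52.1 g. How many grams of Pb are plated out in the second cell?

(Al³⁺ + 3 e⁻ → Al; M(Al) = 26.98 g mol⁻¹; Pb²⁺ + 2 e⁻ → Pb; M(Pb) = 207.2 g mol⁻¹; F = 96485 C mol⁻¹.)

600 g

n(Al) = 52.1 / 26.98 = 1.931 mol.
Since Al³⁺ + 3 e⁻ → Al, n(e⁻) passed = 3 × 1.931 = 5.793 mol.
Cells in series carry the same charge, so the same 5.793 mol of electrons passes through cell 2.
Pb²⁺ + 2 e⁻ → Pb, so n(Pb) = 5.793 / 2 = 2.897 mol.
m(Pb) = 2.897 × 207.2 = 600 g.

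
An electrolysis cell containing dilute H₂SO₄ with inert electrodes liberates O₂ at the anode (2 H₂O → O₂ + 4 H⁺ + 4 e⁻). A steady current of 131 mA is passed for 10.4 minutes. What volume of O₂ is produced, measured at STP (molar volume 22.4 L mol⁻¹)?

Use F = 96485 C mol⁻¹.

Q = I·t = 0.1310 A × 624.00 s = 81.74 C.
n(e⁻) = Q/F = 81.74 / 96485 = 0.0008472 mol.
4 electrons are transferred per O₂ molecule, so n(O₂) = 0.0008472 / 4 = 0.0002118 mol.
V = n × V_m = 0.0002118 × 22.4 = 0.00474 L.

0.00474 L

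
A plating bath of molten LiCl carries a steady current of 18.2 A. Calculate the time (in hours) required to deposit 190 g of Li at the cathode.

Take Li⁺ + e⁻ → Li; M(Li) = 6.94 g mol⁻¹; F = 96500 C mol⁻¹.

40.3 h

n(Li) = m/M = 190 / 6.94 = 27.38 mol.
Each Li atom requires 1 electron, so n(e⁻) = 1 × 27.38 = 27.38 mol.
Q = n(e⁻)·F = 27.38 × 96500 = 2642000 C.
t = Q/I = 2642000 / 18.20 A = 145200 s = 40.3 h.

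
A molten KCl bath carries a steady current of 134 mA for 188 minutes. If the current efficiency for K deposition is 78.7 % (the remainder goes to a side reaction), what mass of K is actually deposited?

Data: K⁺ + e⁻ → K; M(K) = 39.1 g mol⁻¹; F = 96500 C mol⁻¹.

0.482 g

Q = I·t = 0.1340 × 11280 = 1512 C.
n(e⁻) = 1512/96500 = 0.01566 mol; theoretically n(K) = 0.01566/1 = 0.01566 mol, m_theo = 0.6124 g.
At 78.7 % efficiency, m_actual = 0.787 × 0.6124 = 0.482 g.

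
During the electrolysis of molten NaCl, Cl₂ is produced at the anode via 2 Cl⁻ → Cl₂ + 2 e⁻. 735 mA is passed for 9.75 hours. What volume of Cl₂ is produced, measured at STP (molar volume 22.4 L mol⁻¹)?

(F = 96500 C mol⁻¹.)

2.99 L

Q = I·t = 0.7350 A × 35100 s = 25800 C.
n(e⁻) = Q/F = 25800 / 96500 = 0.2673 mol.
2 electrons are transferred per Cl₂ molecule, so n(Cl₂) = 0.2673 / 2 = 0.1337 mol.
V = n × V_m = 0.1337 × 22.4 = 2.99 L.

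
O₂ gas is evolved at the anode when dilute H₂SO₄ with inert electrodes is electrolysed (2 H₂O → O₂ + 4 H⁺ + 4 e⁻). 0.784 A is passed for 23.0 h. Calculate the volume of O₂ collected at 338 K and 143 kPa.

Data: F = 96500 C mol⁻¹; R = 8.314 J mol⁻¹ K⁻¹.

Q = I·t = 0.7840 A × 82800 s = 64920 C.
n(e⁻) = Q/F = 64920 / 96500 = 0.6727 mol.
4 electrons are transferred per O₂ molecule, so n(O₂) = 0.6727 / 4 = 0.1682 mol.
V = nRT/P = (0.1682 × 8.314 × 338) / (143 × 10³ Pa) = 0.00330 m³ = 3.30 L.

3.30 L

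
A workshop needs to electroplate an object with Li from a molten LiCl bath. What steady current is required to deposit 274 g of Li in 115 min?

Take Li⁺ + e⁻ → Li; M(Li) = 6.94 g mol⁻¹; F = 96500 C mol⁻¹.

n(Li) = 274 / 6.94 = 39.48 mol.
n(e⁻) = 1 × 39.48 = 39.48 mol.
Q = n(e⁻)·F = 39.48 × 96500 = 3810000 C.
I = Q/t = 3810000 / 6900.0 s = 552 A.

552 A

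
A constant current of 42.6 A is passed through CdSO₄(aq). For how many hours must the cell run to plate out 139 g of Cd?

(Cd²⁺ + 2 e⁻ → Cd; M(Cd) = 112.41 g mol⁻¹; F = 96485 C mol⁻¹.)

1.56 h

n(Cd) = m/M = 139 / 112.41 = 1.237 mol.
Each Cd atom requires 2 electrons, so n(e⁻) = 2 × 1.237 = 2.473 mol.
Q = n(e⁻)·F = 2.473 × 96485 = 238600 C.
t = Q/I = 238600 / 42.60 A = 5601 s = 1.56 h.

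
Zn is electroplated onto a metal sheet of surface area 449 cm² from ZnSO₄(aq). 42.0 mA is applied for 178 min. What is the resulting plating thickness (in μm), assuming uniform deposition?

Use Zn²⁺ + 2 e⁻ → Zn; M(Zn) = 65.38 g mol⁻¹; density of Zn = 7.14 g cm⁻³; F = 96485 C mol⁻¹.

Q = I·t = 0.04200 × 10680 = 448.6 C; n(e⁻) = 0.004649 mol.
n(Zn) = n(e⁻)/2 = 0.002325 mol, so m = 0.002325 × 65.38 = 0.1520 g.
Volume = m/ρ = 0.1520 / 7.14 = 0.02129 cm³.
Thickness = V/A = 0.02129 / 449 = 4.74 × 10⁻⁵ cm = 0.474 μm.

0.474 μm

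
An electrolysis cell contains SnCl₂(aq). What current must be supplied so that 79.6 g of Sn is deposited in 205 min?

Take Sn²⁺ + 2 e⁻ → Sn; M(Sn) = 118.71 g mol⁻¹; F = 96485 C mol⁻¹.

n(Sn) = 79.6 / 118.71 = 0.6705 mol.
n(e⁻) = 2 × 0.6705 = 1.341 mol.
Q = n(e⁻)·F = 1.341 × 96485 = 129400 C.
I = Q/t = 129400 / 12300 s = 10.5 A.

10.5 A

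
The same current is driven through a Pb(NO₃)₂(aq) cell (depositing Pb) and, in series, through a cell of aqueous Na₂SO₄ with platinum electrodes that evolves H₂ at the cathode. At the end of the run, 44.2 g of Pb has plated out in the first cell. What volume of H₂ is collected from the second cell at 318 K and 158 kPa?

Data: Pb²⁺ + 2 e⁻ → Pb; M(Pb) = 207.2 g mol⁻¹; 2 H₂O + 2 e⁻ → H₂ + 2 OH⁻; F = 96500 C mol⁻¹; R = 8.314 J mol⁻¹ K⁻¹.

3.57 L

n(Pb) = 44.2 / 207.2 = 0.2133 mol, so n(e⁻) = 2 × 0.2133 = 0.4266 mol.
The cells are in series, so the same 0.4266 mol of electrons passes through the second cell.
2 H₂O + 2 e⁻ → H₂ + 2 OH⁻ — 2 mol e⁻ per mol H₂, so n(H₂) = 0.4266/2 = 0.2133 mol.
V = nRT/P = (0.2133 × 8.314 × 318) / (158 × 10³) = 0.00357 m³ = 3.57 L.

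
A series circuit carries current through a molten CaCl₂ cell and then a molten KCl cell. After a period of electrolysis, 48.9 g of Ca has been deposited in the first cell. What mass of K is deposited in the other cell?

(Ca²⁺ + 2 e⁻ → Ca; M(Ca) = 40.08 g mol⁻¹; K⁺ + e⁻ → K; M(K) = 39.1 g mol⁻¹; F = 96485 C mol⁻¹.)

95.4 g

n(Ca) = 48.9 / 40.08 = 1.220 mol.
Since Ca²⁺ + 2 e⁻ → Ca, n(e⁻) passed = 2 × 1.220 = 2.440 mol.
Cells in series carry the same charge, so the same 2.440 mol of electrons passes through cell 2.
K⁺ + e⁻ → K, so n(K) = 2.440 / 1 = 2.440 mol.
m(K) = 2.440 × 39.1 = 95.4 g.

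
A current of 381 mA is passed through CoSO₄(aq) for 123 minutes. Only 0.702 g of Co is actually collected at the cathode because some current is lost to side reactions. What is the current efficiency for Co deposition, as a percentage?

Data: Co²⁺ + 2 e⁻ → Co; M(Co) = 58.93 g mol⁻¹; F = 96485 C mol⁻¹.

Q = I·t = 0.3810 × 7380.0 = 2812 C; n(e⁻) = 2812/96485 = 0.02914 mol.
Theoretical n(Co) = n(e⁻)/2 = 0.01457 mol, i.e. m_theo = 0.01457 × 58.93 = 0.8587 g.
Efficiency = m_actual / m_theo = 0.702 / 0.8587 = 81.8 %.

81.8 %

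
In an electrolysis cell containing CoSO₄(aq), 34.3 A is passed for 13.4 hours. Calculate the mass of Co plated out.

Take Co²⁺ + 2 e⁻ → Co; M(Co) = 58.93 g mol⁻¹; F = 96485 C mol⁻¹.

505 g

Q = I·t = 34.30 A × 48240 s = 1655000 C.
n(e⁻) = Q/F = 1655000 / 96485 = 17.15 mol.
Co²⁺ + 2 e⁻ → Co, so n(Co) = n(e⁻)/2 = 8.575 mol.
m = n·M = 8.575 × 58.93 = 505 g.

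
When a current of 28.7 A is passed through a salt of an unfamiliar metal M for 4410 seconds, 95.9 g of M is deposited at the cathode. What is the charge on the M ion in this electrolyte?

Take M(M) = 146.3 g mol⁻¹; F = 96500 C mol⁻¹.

Q = I·t = 28.70 A × 4410.0 s = 126600 C, so n(e⁻) = 126600/96500 = 1.312 mol.
n(M) deposited = 95.9 / 146.3 = 0.6555 mol.
Electrons per atom = n(e⁻)/n(M) = 1.312 / 0.6555 = 2.00 ≈ 2, so the ion is M²⁺.

+2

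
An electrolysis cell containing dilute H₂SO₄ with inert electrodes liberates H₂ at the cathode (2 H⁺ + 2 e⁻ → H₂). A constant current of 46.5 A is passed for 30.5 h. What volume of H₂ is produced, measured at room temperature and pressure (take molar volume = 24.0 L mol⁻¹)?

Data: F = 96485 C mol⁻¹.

Q = I·t = 46.50 A × 109800 s = 5106000 C.
n(e⁻) = Q/F = 5106000 / 96485 = 52.92 mol.
2 electrons are transferred per H₂ molecule, so n(H₂) = 52.92 / 2 = 26.46 mol.
V = n × V_m = 26.46 × 24.0 = 635 L.

635 L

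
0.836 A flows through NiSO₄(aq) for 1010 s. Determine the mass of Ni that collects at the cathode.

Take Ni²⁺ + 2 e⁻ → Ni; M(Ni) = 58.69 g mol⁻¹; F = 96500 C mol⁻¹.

Q = I·t = 0.8360 A × 1010.0 s = 844.4 C.
n(e⁻) = Q/F = 844.4 / 96500 = 0.008750 mol.
Ni²⁺ + 2 e⁻ → Ni, so n(Ni) = n(e⁻)/2 = 0.004375 mol.
m = n·M = 0.004375 × 58.69 = 0.257 g.

0.257 g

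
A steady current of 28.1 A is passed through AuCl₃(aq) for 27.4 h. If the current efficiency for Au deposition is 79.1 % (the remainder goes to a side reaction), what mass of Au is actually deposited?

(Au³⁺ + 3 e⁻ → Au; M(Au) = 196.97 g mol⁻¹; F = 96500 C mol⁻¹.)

Q = I·t = 28.10 × 98640 = 2772000 C.
n(e⁻) = 2772000/96500 = 28.72 mol; theoretically n(Au) = 28.72/3 = 9.574 mol, m_theo = 1886 g.
At 79.1 % efficiency, m_actual = 0.791 × 1886 = 1490 g.

1490 g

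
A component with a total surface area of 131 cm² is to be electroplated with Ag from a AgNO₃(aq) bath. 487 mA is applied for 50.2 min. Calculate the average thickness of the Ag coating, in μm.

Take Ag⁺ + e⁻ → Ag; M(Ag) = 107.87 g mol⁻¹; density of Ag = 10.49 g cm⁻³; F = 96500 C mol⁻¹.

Q = I·t = 0.4870 × 3012.0 = 1467 C; n(e⁻) = 0.01520 mol.
n(Ag) = n(e⁻)/1 = 0.01520 mol, so m = 0.01520 × 107.87 = 1.640 g.
Volume = m/ρ = 1.640 / 10.49 = 0.1563 cm³.
Thickness = V/A = 0.1563 / 131 = 0.00119 cm = 11.9 μm.

11.9 μm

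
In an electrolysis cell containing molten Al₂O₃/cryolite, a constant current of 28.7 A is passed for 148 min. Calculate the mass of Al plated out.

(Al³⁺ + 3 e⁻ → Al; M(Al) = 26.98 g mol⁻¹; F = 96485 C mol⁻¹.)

Q = I·t = 28.70 A × 8880.0 s = 254900 C.
n(e⁻) = Q/F = 254900 / 96485 = 2.641 mol.
Al³⁺ + 3 e⁻ → Al, so n(Al) = n(e⁻)/3 = 0.8805 mol.
m = n·M = 0.8805 × 26.98 = 23.8 g.

23.8 g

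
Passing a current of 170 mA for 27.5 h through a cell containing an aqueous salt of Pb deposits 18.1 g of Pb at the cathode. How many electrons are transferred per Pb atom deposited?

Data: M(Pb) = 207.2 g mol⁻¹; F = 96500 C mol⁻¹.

2

Q = I·t = 0.1700 A × 99000 s = 16830 C, so n(e⁻) = 16830/96500 = 0.1744 mol.
n(Pb) deposited = 18.1 / 207.2 = 0.08736 mol.
Electrons per atom = n(e⁻)/n(Pb) = 0.1744 / 0.08736 = 2.00 ≈ 2, so the ion is Pb²⁺.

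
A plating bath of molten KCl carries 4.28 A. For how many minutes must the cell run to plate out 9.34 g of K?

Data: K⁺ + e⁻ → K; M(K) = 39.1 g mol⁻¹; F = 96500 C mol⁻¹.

n(K) = m/M = 9.34 / 39.1 = 0.2389 mol.
Each K atom requires 1 electron, so n(e⁻) = 1 × 0.2389 = 0.2389 mol.
Q = n(e⁻)·F = 0.2389 × 96500 = 23050 C.
t = Q/I = 23050 / 4.280 A = 5386 s = 89.8 min.

89.8 min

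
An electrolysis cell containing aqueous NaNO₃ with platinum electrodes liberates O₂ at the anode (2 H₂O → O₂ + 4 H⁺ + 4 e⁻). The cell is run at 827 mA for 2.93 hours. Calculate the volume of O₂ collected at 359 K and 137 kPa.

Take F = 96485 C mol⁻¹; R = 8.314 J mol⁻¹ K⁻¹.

0.492 L

Q = I·t = 0.8270 A × 10548 s = 8723 C.
n(e⁻) = Q/F = 8723 / 96485 = 0.09041 mol.
4 electrons are transferred per O₂ molecule, so n(O₂) = 0.09041 / 4 = 0.02260 mol.
V = nRT/P = (0.02260 × 8.314 × 359) / (137 × 10³ Pa) = 4.92 × 10⁻⁴ m³ = 0.492 L.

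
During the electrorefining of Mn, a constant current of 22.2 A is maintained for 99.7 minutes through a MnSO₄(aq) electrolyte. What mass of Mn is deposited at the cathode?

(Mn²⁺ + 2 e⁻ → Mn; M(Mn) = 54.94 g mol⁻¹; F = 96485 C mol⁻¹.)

37.8 g

Q = I·t = 22.20 A × 5982.0 s = 132800 C.
n(e⁻) = Q/F = 132800 / 96485 = 1.376 mol.
Mn²⁺ + 2 e⁻ → Mn, so n(Mn) = n(e⁻)/2 = 0.6882 mol.
m = n·M = 0.6882 × 54.94 = 37.8 g.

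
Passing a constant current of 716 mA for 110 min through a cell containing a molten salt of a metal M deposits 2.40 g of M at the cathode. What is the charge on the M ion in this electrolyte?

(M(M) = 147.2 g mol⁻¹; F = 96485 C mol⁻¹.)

Q = I·t = 0.7160 A × 6600.0 s = 4726 C, so n(e⁻) = 4726/96485 = 0.04898 mol.
n(M) deposited = 2.40 / 147.2 = 0.01630 mol.
Electrons per atom = n(e⁻)/n(M) = 0.04898 / 0.01630 = 3.00 ≈ 3, so the ion is M³⁺.

+3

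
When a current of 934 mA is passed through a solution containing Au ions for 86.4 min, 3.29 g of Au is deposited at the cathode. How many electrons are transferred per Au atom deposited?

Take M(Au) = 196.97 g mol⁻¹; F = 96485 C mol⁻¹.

Q = I·t = 0.9340 A × 5184.0 s = 4842 C, so n(e⁻) = 4842/96485 = 0.05018 mol.
n(Au) deposited = 3.29 / 196.97 = 0.01670 mol.
Electrons per atom = n(e⁻)/n(Au) = 0.05018 / 0.01670 = 3.00 ≈ 3, so the ion is Au³⁺.

3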